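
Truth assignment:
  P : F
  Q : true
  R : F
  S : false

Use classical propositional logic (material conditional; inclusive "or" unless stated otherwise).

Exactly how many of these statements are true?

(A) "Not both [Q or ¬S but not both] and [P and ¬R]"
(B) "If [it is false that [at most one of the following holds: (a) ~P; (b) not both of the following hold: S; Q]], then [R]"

1

(A): Formalization: (Q ⊕ ¬S) ↑ (P ∧ ¬R)

¬S = ¬F = T
Q ⊕ ¬S = T ⊕ T = F
¬R = ¬F = T
P ∧ ¬R = F ∧ T = F
(Q ⊕ ¬S) ↑ (P ∧ ¬R) = F ↑ F = T
Thus (A) is true.

(B): Formalization: ¬(¬P ↑ (S ↑ Q)) → R

¬P = ¬F = T
S ↑ Q = F ↑ T = T
¬P ↑ (S ↑ Q) = T ↑ T = F
¬(¬P ↑ (S ↑ Q)) = ¬F = T
¬(¬P ↑ (S ↑ Q)) → R = T → F = F
Hence (B) is false.

True statements: 1 ((A)).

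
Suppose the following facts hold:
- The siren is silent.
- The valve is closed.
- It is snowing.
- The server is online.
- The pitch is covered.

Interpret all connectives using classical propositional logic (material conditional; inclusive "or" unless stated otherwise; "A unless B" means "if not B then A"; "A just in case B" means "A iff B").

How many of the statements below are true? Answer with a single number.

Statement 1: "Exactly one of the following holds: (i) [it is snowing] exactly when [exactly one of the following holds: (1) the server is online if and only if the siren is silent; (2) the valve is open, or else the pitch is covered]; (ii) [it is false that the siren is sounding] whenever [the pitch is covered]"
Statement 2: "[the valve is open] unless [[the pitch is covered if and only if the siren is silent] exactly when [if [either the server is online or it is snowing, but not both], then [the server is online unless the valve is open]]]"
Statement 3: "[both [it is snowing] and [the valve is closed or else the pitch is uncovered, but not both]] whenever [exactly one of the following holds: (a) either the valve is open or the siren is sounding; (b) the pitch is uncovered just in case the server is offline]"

3

Let R = "it is snowing" (T), M = "the server is online" (T), H = "the siren is sounding" (F), G = "the valve is open" (F), W = "the pitch is covered" (T).

Statement 1: In symbols: (R <-> ((M <-> ~H) xor (G | W))) xor (W -> ~H)

~H = ~F = T
M <-> ~H = T <-> T = T
G | W = F | T = T
(M <-> ~H) xor (G | W) = T xor T = F
R <-> ((M <-> ~H) xor (G | W)) = T <-> F = F
~H = ~F = T
W -> ~H = T -> T = T
(R <-> ((M <-> ~H) xor (G | W))) xor (W -> ~H) = F xor T = T
Thus Statement 1 is true.

Statement 2: This is G | ((W <-> ~H) <-> ((M xor R) -> (M | G))).

~H = ~F = T
W <-> ~H = T <-> T = T
M xor R = T xor T = F
M | G = T | F = T
(M xor R) -> (M | G) = F -> T = T
(W <-> ~H) <-> ((M xor R) -> (M | G)) = T <-> T = T
G | ((W <-> ~H) <-> ((M xor R) -> (M | G))) = F | T = T
Hence Statement 2 is true.

Statement 3: Parsed as ((G | H) xor (~W <-> ~M)) -> (R & (~G xor ~W))

G | H = F | F = F
~W = ~T = F
~M = ~T = F
~W <-> ~M = F <-> F = T
(G | H) xor (~W <-> ~M) = F xor T = T
~G = ~F = T
~W = ~T = F
~G xor ~W = T xor F = T
R & (~G xor ~W) = T & T = T
((G | H) xor (~W <-> ~M)) -> (R & (~G xor ~W)) = T -> T = T
So Statement 3 is true.

Count: 3.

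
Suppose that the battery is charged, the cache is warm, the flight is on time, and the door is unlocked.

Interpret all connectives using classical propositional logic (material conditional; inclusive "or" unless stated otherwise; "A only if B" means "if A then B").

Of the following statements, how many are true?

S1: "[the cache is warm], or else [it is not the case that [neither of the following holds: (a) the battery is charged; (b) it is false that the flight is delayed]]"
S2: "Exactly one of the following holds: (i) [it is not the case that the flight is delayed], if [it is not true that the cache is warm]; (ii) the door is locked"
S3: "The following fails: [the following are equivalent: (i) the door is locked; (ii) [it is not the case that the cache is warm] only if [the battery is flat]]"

3

Let G = "the cache is warm" (True), R = "the battery is charged" (True), N = "the flight is delayed" (False), U = "the door is locked" (False).

S1: In symbols: G or not (R nor not N)

not N = not False = True
R nor not N = True nor True = False
not (R nor not N) = not False = True
G or not (R nor not N) = True or True = True
Hence S1 is true.

S2: In symbols: (not G -> not N) xor U

not G = not True = False
not N = not False = True
not G -> not N = False -> True = True
(not G -> not N) xor U = True xor False = True
Thus S2 is true.

S3: Formalization: not (U iff (not G -> not R))

not G = not True = False
not R = not True = False
not G -> not R = False -> False = True
U iff (not G -> not R) = False iff True = False
not (U iff (not G -> not R)) = not False = True
So S3 is true.

Count: 3.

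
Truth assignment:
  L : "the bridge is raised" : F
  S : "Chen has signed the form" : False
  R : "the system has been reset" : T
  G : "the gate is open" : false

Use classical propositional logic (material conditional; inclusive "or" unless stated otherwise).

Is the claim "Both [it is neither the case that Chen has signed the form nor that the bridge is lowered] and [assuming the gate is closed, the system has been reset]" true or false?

Parsed as (S nor ~L) & (~G -> R)

~L = ~F = T
S nor ~L = F nor T = F
~G = ~F = T
~G -> R = T -> T = T
(S nor ~L) & (~G -> R) = F & T = F

False.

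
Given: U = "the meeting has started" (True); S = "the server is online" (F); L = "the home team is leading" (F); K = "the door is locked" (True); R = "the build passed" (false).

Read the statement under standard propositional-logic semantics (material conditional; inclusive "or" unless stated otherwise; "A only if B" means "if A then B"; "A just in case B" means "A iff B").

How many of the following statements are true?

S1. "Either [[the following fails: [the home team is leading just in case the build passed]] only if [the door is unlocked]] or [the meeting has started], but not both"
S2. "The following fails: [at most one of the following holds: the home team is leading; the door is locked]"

0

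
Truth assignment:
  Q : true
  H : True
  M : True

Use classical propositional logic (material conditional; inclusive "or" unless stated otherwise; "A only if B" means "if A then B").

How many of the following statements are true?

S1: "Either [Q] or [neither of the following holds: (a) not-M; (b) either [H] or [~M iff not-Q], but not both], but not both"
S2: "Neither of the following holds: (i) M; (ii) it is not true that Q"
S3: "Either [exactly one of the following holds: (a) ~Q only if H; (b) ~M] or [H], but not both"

0

S1: Formalization: Q xor (~M nor (H xor (~M <-> ~Q)))

~M = ~T = F
~M = ~T = F
~Q = ~T = F
~M <-> ~Q = F <-> F = T
H xor (~M <-> ~Q) = T xor T = F
~M nor (H xor (~M <-> ~Q)) = F nor F = T
Q xor (~M nor (H xor (~M <-> ~Q))) = T xor T = F
Hence S1 is false.

S2: This is M nor ~Q.

~Q = ~T = F
M nor ~Q = T nor F = F
Hence S2 is false.

S3: This is ((~Q -> H) xor ~M) xor H.

~Q = ~T = F
~Q -> H = F -> T = T
~M = ~T = F
(~Q -> H) xor ~M = T xor F = T
((~Q -> H) xor ~M) xor H = T xor T = F
Thus S3 is false.

Count: 0.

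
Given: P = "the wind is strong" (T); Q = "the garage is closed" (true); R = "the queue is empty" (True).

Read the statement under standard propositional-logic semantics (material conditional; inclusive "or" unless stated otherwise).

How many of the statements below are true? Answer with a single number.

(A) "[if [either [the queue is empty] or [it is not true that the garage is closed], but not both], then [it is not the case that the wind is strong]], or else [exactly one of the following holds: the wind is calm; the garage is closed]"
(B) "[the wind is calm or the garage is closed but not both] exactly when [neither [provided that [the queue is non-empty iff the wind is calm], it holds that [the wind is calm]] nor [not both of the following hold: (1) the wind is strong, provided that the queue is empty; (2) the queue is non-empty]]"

1

(A): In symbols: ((R xor not Q) -> not P) or (not P xor Q)

not Q = not True = False
R xor not Q = True xor False = True
not P = not True = False
(R xor not Q) -> not P = True -> False = False
not P = not True = False
not P xor Q = False xor True = True
((R xor not Q) -> not P) or (not P xor Q) = False or True = True
Hence (A) is true.

(B): Parsed as (not P xor Q) iff (((not R iff not P) -> not P) nor ((R -> P) nand not R))

not P = not True = False
not P xor Q = False xor True = True
not R = not True = False
not P = not True = False
not R iff not P = False iff False = True
not P = not True = False
(not R iff not P) -> not P = True -> False = False
R -> P = True -> True = True
not R = not True = False
(R -> P) nand not R = True nand False = True
((not R iff not P) -> not P) nor ((R -> P) nand not R) = False nor True = False
(not P xor Q) iff (((not R iff not P) -> not P) nor ((R -> P) nand not R)) = True iff False = False
Thus (B) is false.

Count: 1.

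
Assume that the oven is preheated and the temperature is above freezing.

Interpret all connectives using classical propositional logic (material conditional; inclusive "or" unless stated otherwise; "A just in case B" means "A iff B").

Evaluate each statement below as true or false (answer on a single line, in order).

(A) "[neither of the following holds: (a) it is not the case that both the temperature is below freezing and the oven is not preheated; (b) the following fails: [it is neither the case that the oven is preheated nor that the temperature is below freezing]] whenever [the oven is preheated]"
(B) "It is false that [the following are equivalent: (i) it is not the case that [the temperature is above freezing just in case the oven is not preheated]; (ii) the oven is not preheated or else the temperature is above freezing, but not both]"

Let P = "the oven is preheated" (True), Q = "the temperature is below freezing" (False).

(A): Formalization: P -> ((Q nand not P) nor not (P nor Q))

not P = not True = False
Q nand not P = False nand False = True
P nor Q = True nor False = False
not (P nor Q) = not False = True
(Q nand not P) nor not (P nor Q) = True nor True = False
P -> ((Q nand not P) nor not (P nor Q)) = True -> False = False
So (A) is false.

(B): Formalization: not (not (not Q iff not P) iff (not P xor not Q))

not Q = not False = True
not P = not True = False
not Q iff not P = True iff False = False
not (not Q iff not P) = not False = True
not P = not True = False
not Q = not False = True
not P xor not Q = False xor True = True
not (not Q iff not P) iff (not P xor not Q) = True iff True = True
not (not (not Q iff not P) iff (not P xor not Q)) = not True = False
Thus (B) is false.

(A) F / (B) F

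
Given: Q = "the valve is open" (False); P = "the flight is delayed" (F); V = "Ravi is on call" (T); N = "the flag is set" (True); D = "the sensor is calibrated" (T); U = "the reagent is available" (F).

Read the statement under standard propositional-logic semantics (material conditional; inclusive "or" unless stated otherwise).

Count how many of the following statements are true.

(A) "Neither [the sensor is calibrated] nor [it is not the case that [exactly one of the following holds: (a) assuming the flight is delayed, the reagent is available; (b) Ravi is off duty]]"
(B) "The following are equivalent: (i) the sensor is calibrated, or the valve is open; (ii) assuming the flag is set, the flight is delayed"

(A): Parsed as D nor ~((P -> U) xor ~V)

P -> U = F -> F = T
~V = ~T = F
(P -> U) xor ~V = T xor F = T
~((P -> U) xor ~V) = ~T = F
D nor ~((P -> U) xor ~V) = T nor F = F
Hence (A) is false.

(B): Formalization: (D | Q) <-> (N -> P)

D | Q = T | F = T
N -> P = T -> F = F
(D | Q) <-> (N -> P) = T <-> F = F
Thus (B) is false.

Count: 0.

0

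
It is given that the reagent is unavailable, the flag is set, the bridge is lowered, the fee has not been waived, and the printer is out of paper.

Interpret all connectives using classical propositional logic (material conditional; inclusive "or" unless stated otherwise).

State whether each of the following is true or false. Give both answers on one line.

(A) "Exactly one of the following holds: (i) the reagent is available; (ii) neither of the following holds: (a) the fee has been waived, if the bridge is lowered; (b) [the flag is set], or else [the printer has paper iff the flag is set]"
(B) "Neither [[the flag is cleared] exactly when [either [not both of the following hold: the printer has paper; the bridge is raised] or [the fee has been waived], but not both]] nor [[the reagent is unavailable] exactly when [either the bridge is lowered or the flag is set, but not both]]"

(A) False; (B) True

Let K = "the reagent is available" (False), V = "the bridge is raised" (False), G = "the fee has been waived" (False), P = "the flag is set" (True), W = "the printer has paper" (False).

(A): This is K xor ((not V -> G) nor (P or (W iff P))).

not V = not False = True
not V -> G = True -> False = False
W iff P = False iff True = False
P or (W iff P) = True or False = True
(not V -> G) nor (P or (W iff P)) = False nor True = False
K xor ((not V -> G) nor (P or (W iff P))) = False xor False = False
So (A) is false.

(B): Formalization: (not P iff ((W nand V) xor G)) nor (not K iff (not V xor P))

not P = not True = False
W nand V = False nand False = True
(W nand V) xor G = True xor False = True
not P iff ((W nand V) xor G) = False iff True = False
not K = not False = True
not V = not False = True
not V xor P = True xor True = False
not K iff (not V xor P) = True iff False = False
(not P iff ((W nand V) xor G)) nor (not K iff (not V xor P)) = False nor False = True
Hence (B) is true.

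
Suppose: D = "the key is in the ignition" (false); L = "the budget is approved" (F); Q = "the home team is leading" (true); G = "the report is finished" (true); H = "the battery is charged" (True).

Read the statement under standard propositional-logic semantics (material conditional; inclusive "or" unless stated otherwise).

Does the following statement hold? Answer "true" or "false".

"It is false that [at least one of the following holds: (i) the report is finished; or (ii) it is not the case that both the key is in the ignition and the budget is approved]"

Parsed as ¬(G ∨ (D ↑ L))

D ↑ L = F ↑ F = T
G ∨ (D ↑ L) = T ∨ T = T
¬(G ∨ (D ↑ L)) = ¬T = F

The statement is false.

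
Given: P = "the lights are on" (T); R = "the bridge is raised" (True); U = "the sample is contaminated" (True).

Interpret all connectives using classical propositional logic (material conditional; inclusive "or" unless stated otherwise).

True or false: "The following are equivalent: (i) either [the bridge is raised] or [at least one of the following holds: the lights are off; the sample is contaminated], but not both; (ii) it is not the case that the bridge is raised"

This is (R xor (not P or U)) iff not R.

not P = not True = False
not P or U = False or True = True
R xor (not P or U) = True xor True = False
not R = not True = False
(R xor (not P or U)) iff not R = False iff False = True

true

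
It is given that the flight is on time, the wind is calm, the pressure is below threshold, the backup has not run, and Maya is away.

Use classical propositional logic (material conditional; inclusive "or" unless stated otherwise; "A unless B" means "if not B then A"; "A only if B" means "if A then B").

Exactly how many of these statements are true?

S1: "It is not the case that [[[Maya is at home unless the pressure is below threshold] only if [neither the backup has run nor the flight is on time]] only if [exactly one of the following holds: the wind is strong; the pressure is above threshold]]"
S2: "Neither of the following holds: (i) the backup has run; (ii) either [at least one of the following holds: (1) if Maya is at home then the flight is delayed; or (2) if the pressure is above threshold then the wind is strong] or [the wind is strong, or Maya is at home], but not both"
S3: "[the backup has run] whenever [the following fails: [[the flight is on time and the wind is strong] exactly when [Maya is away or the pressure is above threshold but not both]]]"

Let U = "Maya is at home" (F), R = "the pressure is above threshold" (F), S = "the backup has run" (F), P = "the flight is delayed" (F), Q = "the wind is strong" (F).

S1: In symbols: ~(((U | ~R) -> (S nor ~P)) -> (Q xor R))

~R = ~F = T
U | ~R = F | T = T
~P = ~F = T
S nor ~P = F nor T = F
(U | ~R) -> (S nor ~P) = T -> F = F
Q xor R = F xor F = F
((U | ~R) -> (S nor ~P)) -> (Q xor R) = F -> F = T
~(((U | ~R) -> (S nor ~P)) -> (Q xor R)) = ~T = F
Hence S1 is false.

S2: This is S nor (((U -> P) | (R -> Q)) xor (Q | U)).

U -> P = F -> F = T
R -> Q = F -> F = T
(U -> P) | (R -> Q) = T | T = T
Q | U = F | F = F
((U -> P) | (R -> Q)) xor (Q | U) = T xor F = T
S nor (((U -> P) | (R -> Q)) xor (Q | U)) = F nor T = F
Thus S2 is false.

S3: Parsed as ~((~P & Q) <-> (~U xor R)) -> S

~P = ~F = T
~P & Q = T & F = F
~U = ~F = T
~U xor R = T xor F = T
(~P & Q) <-> (~U xor R) = F <-> T = F
~((~P & Q) <-> (~U xor R)) = ~F = T
~((~P & Q) <-> (~U xor R)) -> S = T -> F = F
Thus S3 is false.

Count: 0.

0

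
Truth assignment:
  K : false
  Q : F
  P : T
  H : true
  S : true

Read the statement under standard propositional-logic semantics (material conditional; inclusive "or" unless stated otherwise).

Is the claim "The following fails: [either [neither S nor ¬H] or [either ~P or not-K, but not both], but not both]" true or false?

This is ¬((S ↓ ¬H) ⊕ (¬P ⊕ ¬K)).

¬H = ¬T = F
S ↓ ¬H = T ↓ F = F
¬P = ¬T = F
¬K = ¬F = T
¬P ⊕ ¬K = F ⊕ T = T
(S ↓ ¬H) ⊕ (¬P ⊕ ¬K) = F ⊕ T = T
¬((S ↓ ¬H) ⊕ (¬P ⊕ ¬K)) = ¬T = F

False.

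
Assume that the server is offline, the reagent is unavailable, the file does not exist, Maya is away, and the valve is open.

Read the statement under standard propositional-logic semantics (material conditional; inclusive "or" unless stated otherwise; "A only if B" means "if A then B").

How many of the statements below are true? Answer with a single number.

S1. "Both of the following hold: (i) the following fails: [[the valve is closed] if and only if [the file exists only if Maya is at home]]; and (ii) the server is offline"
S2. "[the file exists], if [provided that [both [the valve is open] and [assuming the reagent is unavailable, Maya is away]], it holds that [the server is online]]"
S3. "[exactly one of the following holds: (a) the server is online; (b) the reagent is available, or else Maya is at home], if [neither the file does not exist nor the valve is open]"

Let W = "the valve is open" (T), R = "the file exists" (F), U = "Maya is at home" (F), V = "the server is online" (F), P = "the reagent is available" (F).

S1: Parsed as ~(~W <-> (R -> U)) & ~V

~W = ~T = F
R -> U = F -> F = T
~W <-> (R -> U) = F <-> T = F
~(~W <-> (R -> U)) = ~F = T
~V = ~F = T
~(~W <-> (R -> U)) & ~V = T & T = T
Hence S1 is true.

S2: Parsed as ((W & (~P -> ~U)) -> V) -> R

~P = ~F = T
~U = ~F = T
~P -> ~U = T -> T = T
W & (~P -> ~U) = T & T = T
(W & (~P -> ~U)) -> V = T -> F = F
((W & (~P -> ~U)) -> V) -> R = F -> F = T
Thus S2 is true.

S3: In symbols: (~R nor W) -> (V xor (P | U))

~R = ~F = T
~R nor W = T nor T = F
P | U = F | F = F
V xor (P | U) = F xor F = F
(~R nor W) -> (V xor (P | U)) = F -> F = T
Thus S3 is true.

True statements: 3 (S1, S2, S3).

3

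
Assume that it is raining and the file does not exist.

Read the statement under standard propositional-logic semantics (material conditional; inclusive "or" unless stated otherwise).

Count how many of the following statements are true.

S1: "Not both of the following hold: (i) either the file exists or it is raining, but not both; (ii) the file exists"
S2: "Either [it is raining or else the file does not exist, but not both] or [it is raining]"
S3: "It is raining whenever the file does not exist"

Let Q = "the file exists" (F), P = "it is raining" (T).

S1: In symbols: (Q ⊕ P) ↑ Q

Q ⊕ P = F ⊕ T = T
(Q ⊕ P) ↑ Q = T ↑ F = T
Hence S1 is true.

S2: Formalization: (P ⊕ ¬Q) ∨ P

¬Q = ¬F = T
P ⊕ ¬Q = T ⊕ T = F
(P ⊕ ¬Q) ∨ P = F ∨ T = T
Hence S2 is true.

S3: Formalization: ¬Q → P

¬Q = ¬F = T
¬Q → P = T → T = T
Thus S3 is true.

3 of the 3 statements are true (S1, S2, S3).

3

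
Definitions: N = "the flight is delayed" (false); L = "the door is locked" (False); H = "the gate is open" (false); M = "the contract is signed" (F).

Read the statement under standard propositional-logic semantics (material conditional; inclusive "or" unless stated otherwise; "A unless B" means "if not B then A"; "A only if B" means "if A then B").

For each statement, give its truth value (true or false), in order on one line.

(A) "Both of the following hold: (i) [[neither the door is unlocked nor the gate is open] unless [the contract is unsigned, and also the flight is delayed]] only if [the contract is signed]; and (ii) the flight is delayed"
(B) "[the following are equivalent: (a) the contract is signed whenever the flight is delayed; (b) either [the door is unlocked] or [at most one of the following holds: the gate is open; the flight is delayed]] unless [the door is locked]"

(A): Formalization: (((~L nor H) | (~M & N)) -> M) & N

~L = ~F = T
~L nor H = T nor F = F
~M = ~F = T
~M & N = T & F = F
(~L nor H) | (~M & N) = F | F = F
((~L nor H) | (~M & N)) -> M = F -> F = T
(((~L nor H) | (~M & N)) -> M) & N = T & F = F
Hence (A) is false.

(B): In symbols: ((N -> M) <-> (~L | (H nand N))) | L

N -> M = F -> F = T
~L = ~F = T
H nand N = F nand F = T
~L | (H nand N) = T | T = T
(N -> M) <-> (~L | (H nand N)) = T <-> T = T
((N -> M) <-> (~L | (H nand N))) | L = T | F = T
Thus (B) is true.

(A) false, (B) true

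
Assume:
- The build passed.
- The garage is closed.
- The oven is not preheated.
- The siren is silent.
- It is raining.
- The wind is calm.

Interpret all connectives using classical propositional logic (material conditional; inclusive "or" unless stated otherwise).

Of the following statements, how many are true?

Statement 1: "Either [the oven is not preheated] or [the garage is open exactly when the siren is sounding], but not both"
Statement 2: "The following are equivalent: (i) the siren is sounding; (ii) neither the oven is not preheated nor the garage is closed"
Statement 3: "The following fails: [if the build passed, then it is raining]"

Let V = "the oven is preheated" (F), H = "the garage is closed" (T), K = "the siren is sounding" (F), S = "the build passed" (T), R = "it is raining" (T).

Statement 1: Formalization: ~V xor (~H <-> K)

~V = ~F = T
~H = ~T = F
~H <-> K = F <-> F = T
~V xor (~H <-> K) = T xor T = F
Thus Statement 1 is false.

Statement 2: This is K <-> (~V nor H).

~V = ~F = T
~V nor H = T nor T = F
K <-> (~V nor H) = F <-> F = T
So Statement 2 is true.

Statement 3: Parsed as ~(S -> R)

S -> R = T -> T = T
~(S -> R) = ~T = F
Thus Statement 3 is false.

Count: 1.

1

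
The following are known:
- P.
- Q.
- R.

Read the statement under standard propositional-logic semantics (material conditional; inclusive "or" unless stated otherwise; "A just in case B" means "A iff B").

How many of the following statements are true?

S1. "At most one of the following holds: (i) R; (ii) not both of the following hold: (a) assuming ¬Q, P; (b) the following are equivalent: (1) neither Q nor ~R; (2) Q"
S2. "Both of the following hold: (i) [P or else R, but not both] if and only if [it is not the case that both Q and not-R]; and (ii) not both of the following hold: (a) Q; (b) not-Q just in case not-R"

0

S1: In symbols: R nand ((~Q -> P) nand ((Q nor ~R) <-> Q))

~Q = ~T = F
~Q -> P = F -> T = T
~R = ~T = F
Q nor ~R = T nor F = F
(Q nor ~R) <-> Q = F <-> T = F
(~Q -> P) nand ((Q nor ~R) <-> Q) = T nand F = T
R nand ((~Q -> P) nand ((Q nor ~R) <-> Q)) = T nand T = F
Thus S1 is false.

S2: Parsed as ((P xor R) <-> (Q nand ~R)) & (Q nand (~Q <-> ~R))

P xor R = T xor T = F
~R = ~T = F
Q nand ~R = T nand F = T
(P xor R) <-> (Q nand ~R) = F <-> T = F
~Q = ~T = F
~R = ~T = F
~Q <-> ~R = F <-> F = T
Q nand (~Q <-> ~R) = T nand T = F
((P xor R) <-> (Q nand ~R)) & (Q nand (~Q <-> ~R)) = F & F = F
Hence S2 is false.

0 of the 2 statements are true (none).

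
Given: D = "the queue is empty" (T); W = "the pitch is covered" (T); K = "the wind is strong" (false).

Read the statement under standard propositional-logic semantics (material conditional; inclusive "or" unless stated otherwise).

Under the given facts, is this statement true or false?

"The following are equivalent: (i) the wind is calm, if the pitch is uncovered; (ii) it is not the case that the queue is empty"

false

Values: W=True, K=False, D=True.
Parsed as (not W -> not K) iff not D

not W = not True = False
not K = not False = True
not W -> not K = False -> True = True
not D = not True = False
(not W -> not K) iff not D = True iff False = False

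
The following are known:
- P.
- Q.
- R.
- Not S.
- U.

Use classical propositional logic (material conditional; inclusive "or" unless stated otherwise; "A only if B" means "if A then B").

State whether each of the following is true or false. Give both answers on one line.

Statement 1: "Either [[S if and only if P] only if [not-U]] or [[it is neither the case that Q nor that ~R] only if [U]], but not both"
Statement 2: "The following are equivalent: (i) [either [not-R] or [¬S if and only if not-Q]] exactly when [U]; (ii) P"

Statement 1 F; Statement 2 F

Statement 1: Formalization: ((S <-> P) -> ~U) xor ((Q nor ~R) -> U)

S <-> P = F <-> T = F
~U = ~T = F
(S <-> P) -> ~U = F -> F = T
~R = ~T = F
Q nor ~R = T nor F = F
(Q nor ~R) -> U = F -> T = T
((S <-> P) -> ~U) xor ((Q nor ~R) -> U) = T xor T = F
Hence Statement 1 is false.

Statement 2: Formalization: ((~R | (~S <-> ~Q)) <-> U) <-> P

~R = ~T = F
~S = ~F = T
~Q = ~T = F
~S <-> ~Q = T <-> F = F
~R | (~S <-> ~Q) = F | F = F
(~R | (~S <-> ~Q)) <-> U = F <-> T = F
((~R | (~S <-> ~Q)) <-> U) <-> P = F <-> T = F
So Statement 2 is false.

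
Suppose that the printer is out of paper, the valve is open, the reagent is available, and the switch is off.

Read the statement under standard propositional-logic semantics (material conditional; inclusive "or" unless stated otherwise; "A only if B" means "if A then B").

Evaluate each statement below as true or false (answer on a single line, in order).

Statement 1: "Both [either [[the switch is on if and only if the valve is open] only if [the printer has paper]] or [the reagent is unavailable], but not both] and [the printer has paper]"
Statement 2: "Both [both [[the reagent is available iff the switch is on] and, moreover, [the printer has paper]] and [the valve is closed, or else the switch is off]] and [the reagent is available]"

Statement 1 F; Statement 2 F

Let S = "the switch is on" (F), L = "the valve is open" (T), D = "the printer has paper" (F), Q = "the reagent is available" (T).

Statement 1: Formalization: (((S <-> L) -> D) xor ~Q) & D

S <-> L = F <-> T = F
(S <-> L) -> D = F -> F = T
~Q = ~T = F
((S <-> L) -> D) xor ~Q = T xor F = T
(((S <-> L) -> D) xor ~Q) & D = T & F = F
Hence Statement 1 is false.

Statement 2: In symbols: (((Q <-> S) & D) & (~L | ~S)) & Q

Q <-> S = T <-> F = F
(Q <-> S) & D = F & F = F
~L = ~T = F
~S = ~F = T
~L | ~S = F | T = T
((Q <-> S) & D) & (~L | ~S) = F & T = F
(((Q <-> S) & D) & (~L | ~S)) & Q = F & T = F
So Statement 2 is false.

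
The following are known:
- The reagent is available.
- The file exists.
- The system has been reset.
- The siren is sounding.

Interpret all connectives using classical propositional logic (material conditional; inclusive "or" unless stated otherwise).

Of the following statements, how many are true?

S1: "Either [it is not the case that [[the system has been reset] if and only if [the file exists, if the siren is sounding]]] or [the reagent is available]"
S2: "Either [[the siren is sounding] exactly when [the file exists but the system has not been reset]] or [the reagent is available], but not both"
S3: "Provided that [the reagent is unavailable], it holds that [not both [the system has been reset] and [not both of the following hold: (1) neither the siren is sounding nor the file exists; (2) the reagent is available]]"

Let R = "the system has been reset" (True), S = "the siren is sounding" (True), Q = "the file exists" (True), P = "the reagent is available" (True).

S1: This is not (R iff (S -> Q)) or P.

S -> Q = True -> True = True
R iff (S -> Q) = True iff True = True
not (R iff (S -> Q)) = not True = False
not (R iff (S -> Q)) or P = False or True = True
So S1 is true.

S2: Parsed as (S iff (Q and not R)) xor P

not R = not True = False
Q and not R = True and False = False
S iff (Q and not R) = True iff False = False
(S iff (Q and not R)) xor P = False xor True = True
So S2 is true.

S3: Parsed as not P -> (R nand ((S nor Q) nand P))

not P = not True = False
S nor Q = True nor True = False
(S nor Q) nand P = False nand True = True
R nand ((S nor Q) nand P) = True nand True = False
not P -> (R nand ((S nor Q) nand P)) = False -> False = True
So S3 is true.

Count: 3.

3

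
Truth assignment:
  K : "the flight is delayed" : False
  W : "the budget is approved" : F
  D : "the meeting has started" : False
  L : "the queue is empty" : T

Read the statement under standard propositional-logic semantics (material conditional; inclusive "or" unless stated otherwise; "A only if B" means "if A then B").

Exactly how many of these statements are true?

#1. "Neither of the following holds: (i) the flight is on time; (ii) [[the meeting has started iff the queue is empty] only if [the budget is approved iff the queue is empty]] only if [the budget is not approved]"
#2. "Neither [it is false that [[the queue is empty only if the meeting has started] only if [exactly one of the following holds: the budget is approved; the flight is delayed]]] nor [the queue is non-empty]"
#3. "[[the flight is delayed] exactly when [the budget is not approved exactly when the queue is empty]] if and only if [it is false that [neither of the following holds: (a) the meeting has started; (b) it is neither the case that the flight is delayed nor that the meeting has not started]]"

2

#1: Formalization: ~K nor (((D <-> L) -> (W <-> L)) -> ~W)

~K = ~F = T
D <-> L = F <-> T = F
W <-> L = F <-> T = F
(D <-> L) -> (W <-> L) = F -> F = T
~W = ~F = T
((D <-> L) -> (W <-> L)) -> ~W = T -> T = T
~K nor (((D <-> L) -> (W <-> L)) -> ~W) = T nor T = F
So #1 is false.

#2: Parsed as ~((L -> D) -> (W xor K)) nor ~L

L -> D = T -> F = F
W xor K = F xor F = F
(L -> D) -> (W xor K) = F -> F = T
~((L -> D) -> (W xor K)) = ~T = F
~L = ~T = F
~((L -> D) -> (W xor K)) nor ~L = F nor F = T
So #2 is true.

#3: This is (K <-> (~W <-> L)) <-> ~(D nor (K nor ~D)).

~W = ~F = T
~W <-> L = T <-> T = T
K <-> (~W <-> L) = F <-> T = F
~D = ~F = T
K nor ~D = F nor T = F
D nor (K nor ~D) = F nor F = T
~(D nor (K nor ~D)) = ~T = F
(K <-> (~W <-> L)) <-> ~(D nor (K nor ~D)) = F <-> F = T
So #3 is true.

True statements: 2.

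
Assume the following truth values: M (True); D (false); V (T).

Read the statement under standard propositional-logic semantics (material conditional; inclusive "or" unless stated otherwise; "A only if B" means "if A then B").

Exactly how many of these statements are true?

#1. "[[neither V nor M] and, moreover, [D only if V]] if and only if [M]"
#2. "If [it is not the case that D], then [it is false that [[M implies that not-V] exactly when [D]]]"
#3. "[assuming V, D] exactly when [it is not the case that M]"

#1: Formalization: ((V nor M) and (D -> V)) iff M

V nor M = True nor True = False
D -> V = False -> True = True
(V nor M) and (D -> V) = False and True = False
((V nor M) and (D -> V)) iff M = False iff True = False
So #1 is false.

#2: Parsed as not D -> not ((M -> not V) iff D)

not D = not False = True
not V = not True = False
M -> not V = True -> False = False
(M -> not V) iff D = False iff False = True
not ((M -> not V) iff D) = not True = False
not D -> not ((M -> not V) iff D) = True -> False = False
Thus #2 is false.

#3: Parsed as (V -> D) iff not M

V -> D = True -> False = False
not M = not True = False
(V -> D) iff not M = False iff False = True
Hence #3 is true.

True statements: 1.

1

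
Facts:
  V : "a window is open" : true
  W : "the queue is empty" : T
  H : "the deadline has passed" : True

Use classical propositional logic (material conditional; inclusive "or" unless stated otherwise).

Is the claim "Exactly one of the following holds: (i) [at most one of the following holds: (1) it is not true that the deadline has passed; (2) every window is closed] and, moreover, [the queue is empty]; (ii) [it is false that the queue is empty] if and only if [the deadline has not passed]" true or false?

Formalization: ((¬H ↑ ¬V) ∧ W) ⊕ (¬W ↔ ¬H)

¬H = ¬T = F
¬V = ¬T = F
¬H ↑ ¬V = F ↑ F = T
(¬H ↑ ¬V) ∧ W = T ∧ T = T
¬W = ¬T = F
¬H = ¬T = F
¬W ↔ ¬H = F ↔ F = T
((¬H ↑ ¬V) ∧ W) ⊕ (¬W ↔ ¬H) = T ⊕ T = F

The statement is false.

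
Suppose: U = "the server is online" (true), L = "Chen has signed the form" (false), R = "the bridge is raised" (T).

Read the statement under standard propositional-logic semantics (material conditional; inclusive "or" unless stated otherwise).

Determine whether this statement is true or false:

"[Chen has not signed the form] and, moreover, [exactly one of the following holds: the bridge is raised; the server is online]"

Values: L=F, R=T, U=T.
Parsed as ~L & (R xor U)

~L = ~F = T
R xor U = T xor T = F
~L & (R xor U) = T & F = F

False.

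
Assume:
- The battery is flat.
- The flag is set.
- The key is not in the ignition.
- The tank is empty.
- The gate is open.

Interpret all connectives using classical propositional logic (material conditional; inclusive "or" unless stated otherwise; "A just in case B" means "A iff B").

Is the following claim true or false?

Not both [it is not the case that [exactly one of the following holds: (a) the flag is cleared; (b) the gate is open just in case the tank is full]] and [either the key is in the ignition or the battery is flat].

Let Q = "the flag is set" (True), U = "the gate is open" (True), S = "the tank is full" (False), R = "the key is in the ignition" (False), P = "the battery is charged" (False).
Parsed as not (not Q xor (U iff S)) nand (R or not P)

not Q = not True = False
U iff S = True iff False = False
not Q xor (U iff S) = False xor False = False
not (not Q xor (U iff S)) = not False = True
not P = not False = True
R or not P = False or True = True
not (not Q xor (U iff S)) nand (R or not P) = True nand True = False

False.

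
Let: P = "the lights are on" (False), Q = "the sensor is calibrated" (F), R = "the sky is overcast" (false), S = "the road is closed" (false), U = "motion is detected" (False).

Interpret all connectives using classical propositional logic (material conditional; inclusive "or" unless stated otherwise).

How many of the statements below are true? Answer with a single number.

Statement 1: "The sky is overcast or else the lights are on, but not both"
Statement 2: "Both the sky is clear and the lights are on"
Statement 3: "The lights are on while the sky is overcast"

0

Statement 1: In symbols: R xor P

R xor P = F xor F = F
Thus Statement 1 is false.

Statement 2: Parsed as ~R & P

~R = ~F = T
~R & P = T & F = F
So Statement 2 is false.

Statement 3: In symbols: P & R

P & R = F & F = F
So Statement 3 is false.

0 of the 3 statements are true (none).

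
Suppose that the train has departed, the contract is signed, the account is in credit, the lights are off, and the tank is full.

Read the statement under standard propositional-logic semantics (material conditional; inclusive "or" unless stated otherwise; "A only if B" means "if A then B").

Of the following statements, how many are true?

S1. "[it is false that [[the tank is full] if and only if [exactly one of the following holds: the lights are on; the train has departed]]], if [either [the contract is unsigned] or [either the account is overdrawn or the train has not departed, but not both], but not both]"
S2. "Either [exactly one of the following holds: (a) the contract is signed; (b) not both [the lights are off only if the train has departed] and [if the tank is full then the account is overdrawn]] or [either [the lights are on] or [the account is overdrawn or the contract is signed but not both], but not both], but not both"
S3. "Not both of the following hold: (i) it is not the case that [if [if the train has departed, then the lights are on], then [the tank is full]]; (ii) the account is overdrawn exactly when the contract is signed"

3

Let Q = "the contract is signed" (True), R = "the account is overdrawn" (False), P = "the train has departed" (True), U = "the tank is full" (True), S = "the lights are on" (False).

S1: Formalization: (not Q xor (R xor not P)) -> not (U iff (S xor P))

not Q = not True = False
not P = not True = False
R xor not P = False xor False = False
not Q xor (R xor not P) = False xor False = False
S xor P = False xor True = True
U iff (S xor P) = True iff True = True
not (U iff (S xor P)) = not True = False
(not Q xor (R xor not P)) -> not (U iff (S xor P)) = False -> False = True
Hence S1 is true.

S2: Parsed as (Q xor ((not S -> P) nand (U -> R))) xor (S xor (R xor Q))

not S = not False = True
not S -> P = True -> True = True
U -> R = True -> False = False
(not S -> P) nand (U -> R) = True nand False = True
Q xor ((not S -> P) nand (U -> R)) = True xor True = False
R xor Q = False xor True = True
S xor (R xor Q) = False xor True = True
(Q xor ((not S -> P) nand (U -> R))) xor (S xor (R xor Q)) = False xor True = True
Thus S2 is true.

S3: Parsed as not ((P -> S) -> U) nand (R iff Q)

P -> S = True -> False = False
(P -> S) -> U = False -> True = True
not ((P -> S) -> U) = not True = False
R iff Q = False iff True = False
not ((P -> S) -> U) nand (R iff Q) = False nand False = True
So S3 is true.

Count: 3.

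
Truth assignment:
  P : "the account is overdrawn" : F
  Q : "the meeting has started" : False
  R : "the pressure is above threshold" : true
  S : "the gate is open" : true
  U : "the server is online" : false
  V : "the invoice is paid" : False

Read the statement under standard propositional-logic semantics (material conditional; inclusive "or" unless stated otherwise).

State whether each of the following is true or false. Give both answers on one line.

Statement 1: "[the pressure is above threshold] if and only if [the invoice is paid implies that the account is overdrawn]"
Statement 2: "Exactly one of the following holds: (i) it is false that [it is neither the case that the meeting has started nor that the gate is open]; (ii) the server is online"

Statement 1: Parsed as R <-> (V -> P)

V -> P = F -> F = T
R <-> (V -> P) = T <-> T = T
So Statement 1 is true.

Statement 2: Parsed as ~(Q nor S) xor U

Q nor S = F nor T = F
~(Q nor S) = ~F = T
~(Q nor S) xor U = T xor F = T
So Statement 2 is true.

Statement 1 true; Statement 2 true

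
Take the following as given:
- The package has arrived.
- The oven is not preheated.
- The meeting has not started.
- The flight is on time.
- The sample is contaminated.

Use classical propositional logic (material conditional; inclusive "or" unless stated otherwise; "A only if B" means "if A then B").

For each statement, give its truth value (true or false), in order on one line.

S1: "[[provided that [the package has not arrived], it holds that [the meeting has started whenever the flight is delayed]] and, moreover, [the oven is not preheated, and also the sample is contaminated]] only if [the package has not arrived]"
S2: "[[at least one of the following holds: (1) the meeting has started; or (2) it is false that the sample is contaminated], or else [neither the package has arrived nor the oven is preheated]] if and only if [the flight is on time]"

S1 false / S2 false

Let M = "the package has arrived" (True), S = "the flight is delayed" (False), N = "the meeting has started" (False), U = "the oven is preheated" (False), L = "the sample is contaminated" (True).

S1: This is ((not M -> (S -> N)) and (not U and L)) -> not M.

not M = not True = False
S -> N = False -> False = True
not M -> (S -> N) = False -> True = True
not U = not False = True
not U and L = True and True = True
(not M -> (S -> N)) and (not U and L) = True and True = True
not M = not True = False
((not M -> (S -> N)) and (not U and L)) -> not M = True -> False = False
So S1 is false.

S2: Formalization: ((N or not L) or (M nor U)) iff not S

not L = not True = False
N or not L = False or False = False
M nor U = True nor False = False
(N or not L) or (M nor U) = False or False = False
not S = not False = True
((N or not L) or (M nor U)) iff not S = False iff True = False
Thus S2 is false.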